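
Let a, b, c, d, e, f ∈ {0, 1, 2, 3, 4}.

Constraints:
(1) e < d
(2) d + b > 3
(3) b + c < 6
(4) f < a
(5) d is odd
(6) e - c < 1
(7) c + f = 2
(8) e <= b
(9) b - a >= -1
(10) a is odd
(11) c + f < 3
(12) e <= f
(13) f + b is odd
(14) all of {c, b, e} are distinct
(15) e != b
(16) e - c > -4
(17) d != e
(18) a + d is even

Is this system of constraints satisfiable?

Try a = 3, b = 3, c = 2, d = 1, e = 0, f = 0.
Check constraint 2: d + b = 4; constraint 3: b + c = 5. The remaining constraints are straightforward to verify.

Satisfiable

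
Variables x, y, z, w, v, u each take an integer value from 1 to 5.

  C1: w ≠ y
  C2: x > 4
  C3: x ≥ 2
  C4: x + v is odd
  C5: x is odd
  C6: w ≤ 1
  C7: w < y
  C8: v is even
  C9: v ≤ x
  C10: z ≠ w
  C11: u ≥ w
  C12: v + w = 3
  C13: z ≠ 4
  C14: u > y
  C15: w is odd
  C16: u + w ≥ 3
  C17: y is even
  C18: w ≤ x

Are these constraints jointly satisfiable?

Satisfiable

Take x = 5, y = 2, z = 5, w = 1, v = 2, u = 5. Then constraint 12: v + w = 3; constraint 16: u + w = 6, and every other listed constraint is also met.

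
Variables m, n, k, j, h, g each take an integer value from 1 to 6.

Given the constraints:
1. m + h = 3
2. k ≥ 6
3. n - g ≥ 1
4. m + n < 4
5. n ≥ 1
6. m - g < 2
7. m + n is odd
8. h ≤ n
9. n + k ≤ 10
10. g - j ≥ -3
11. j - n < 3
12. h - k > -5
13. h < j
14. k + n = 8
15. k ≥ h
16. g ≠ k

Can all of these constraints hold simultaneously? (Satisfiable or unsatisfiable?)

Try m = 1, n = 2, k = 6, j = 3, h = 2, g = 1.
Check constraint 1: m + h = 3; constraint 3: n - g = 1; constraint 4: m + n = 3. The remaining constraints are straightforward to verify.

Satisfiable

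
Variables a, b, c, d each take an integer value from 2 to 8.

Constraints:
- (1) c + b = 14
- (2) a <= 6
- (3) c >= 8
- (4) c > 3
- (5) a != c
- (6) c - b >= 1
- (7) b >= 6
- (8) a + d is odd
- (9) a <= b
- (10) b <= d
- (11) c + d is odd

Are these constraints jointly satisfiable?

One satisfying assignment is a = 6, b = 6, c = 8, d = 7.
For the less obvious constraints — constraint 1: c + b = 14; constraint 6: c - b = 2 — and the others hold by inspection.

Satisfiable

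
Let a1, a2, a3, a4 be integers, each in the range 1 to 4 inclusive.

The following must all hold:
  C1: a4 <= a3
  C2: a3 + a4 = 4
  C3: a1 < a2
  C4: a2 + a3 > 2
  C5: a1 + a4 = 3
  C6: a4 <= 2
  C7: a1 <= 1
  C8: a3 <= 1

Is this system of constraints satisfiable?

Unsatisfiable

From constraint 8: a3 ≤ 1. From constraint 6: a4 ≤ 2. Hence a3 + a4 ≤ 3. But constraint 2 requires a3 + a4 = 4, and 4 > 3. Contradiction.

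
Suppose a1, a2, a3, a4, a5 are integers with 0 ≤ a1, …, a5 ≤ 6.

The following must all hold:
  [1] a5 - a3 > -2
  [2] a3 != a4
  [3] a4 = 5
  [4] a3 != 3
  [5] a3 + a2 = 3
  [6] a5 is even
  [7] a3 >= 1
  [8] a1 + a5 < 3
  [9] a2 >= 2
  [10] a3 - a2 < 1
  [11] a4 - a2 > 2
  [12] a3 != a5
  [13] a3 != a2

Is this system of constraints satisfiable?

Satisfiable

Take a1 = 1, a2 = 2, a3 = 1, a4 = 5, a5 = 0. Then constraint 1: a5 - a3 = -1; constraint 5: a3 + a2 = 3, and every other listed constraint is also met.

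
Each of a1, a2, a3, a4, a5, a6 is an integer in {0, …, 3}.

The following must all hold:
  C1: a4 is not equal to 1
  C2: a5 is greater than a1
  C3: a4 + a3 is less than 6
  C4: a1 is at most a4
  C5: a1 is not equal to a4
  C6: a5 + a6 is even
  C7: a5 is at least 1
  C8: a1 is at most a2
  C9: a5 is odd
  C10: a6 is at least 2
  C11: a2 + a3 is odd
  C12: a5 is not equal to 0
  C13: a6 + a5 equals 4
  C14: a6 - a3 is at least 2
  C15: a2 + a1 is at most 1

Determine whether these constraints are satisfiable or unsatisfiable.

Setting (a1, a2, a3, a4, a5, a6) = (0, 0, 1, 2, 1, 3) satisfies everything: constraint 3: a4 + a3 = 3; constraint 13: a6 + a5 = 4, and the others follow.

Satisfiable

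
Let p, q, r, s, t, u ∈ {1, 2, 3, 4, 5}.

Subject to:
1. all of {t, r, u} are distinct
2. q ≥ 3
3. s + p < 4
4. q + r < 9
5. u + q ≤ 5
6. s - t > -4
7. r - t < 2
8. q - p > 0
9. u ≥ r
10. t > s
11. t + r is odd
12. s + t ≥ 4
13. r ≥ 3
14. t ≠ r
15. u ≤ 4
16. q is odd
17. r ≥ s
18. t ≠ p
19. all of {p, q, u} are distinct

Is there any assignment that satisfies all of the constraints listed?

Unsatisfiable

From constraints 9 and 13: u ≥ r ≥ 3. From constraint 2: q ≥ 3. Hence u + q ≥ 6. But constraint 5 requires u + q ≤ 5, and 5 < 6. Contradiction.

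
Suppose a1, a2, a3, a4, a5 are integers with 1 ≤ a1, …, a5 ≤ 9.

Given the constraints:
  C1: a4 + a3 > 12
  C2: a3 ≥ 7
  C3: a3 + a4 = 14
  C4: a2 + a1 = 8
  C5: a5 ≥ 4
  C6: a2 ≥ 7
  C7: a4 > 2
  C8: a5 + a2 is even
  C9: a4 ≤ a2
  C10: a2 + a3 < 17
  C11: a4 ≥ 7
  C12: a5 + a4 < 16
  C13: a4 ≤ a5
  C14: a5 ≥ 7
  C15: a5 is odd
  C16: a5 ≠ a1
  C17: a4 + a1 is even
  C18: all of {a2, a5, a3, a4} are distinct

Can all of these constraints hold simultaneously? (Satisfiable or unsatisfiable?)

Constraints 2, 6, 11, and 14 confine each of a2, a5, a3, a4 to the 3 values {7, …, 9} (the domain already gives each ≤ 9).
Constraint 18 requires all 4 of them to be distinct, but only 3 values are available — impossible by the pigeonhole principle.

Unsatisfiable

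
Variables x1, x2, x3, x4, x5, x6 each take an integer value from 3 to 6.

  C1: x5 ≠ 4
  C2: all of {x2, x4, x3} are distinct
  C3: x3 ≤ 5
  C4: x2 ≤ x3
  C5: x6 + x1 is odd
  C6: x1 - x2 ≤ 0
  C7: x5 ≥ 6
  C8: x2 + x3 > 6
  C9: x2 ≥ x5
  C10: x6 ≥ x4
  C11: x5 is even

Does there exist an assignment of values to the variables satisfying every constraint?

From constraints 7 and 9: x2 ≥ x5 and x5 ≥ 6, so x2 ≥ 6. From constraints 3 and 4: x2 ≤ x3 and x3 ≤ 5, so x2 ≤ 5. But 5 < 6, so no value of x2 works.

Unsatisfiable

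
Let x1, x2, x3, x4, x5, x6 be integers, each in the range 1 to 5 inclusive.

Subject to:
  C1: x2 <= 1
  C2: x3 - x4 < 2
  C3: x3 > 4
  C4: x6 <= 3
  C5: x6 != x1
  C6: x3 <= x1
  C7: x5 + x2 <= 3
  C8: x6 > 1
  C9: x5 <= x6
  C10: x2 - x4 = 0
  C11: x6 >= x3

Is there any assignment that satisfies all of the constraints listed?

Unsatisfiable

From constraint 3: x3 ≥ 5. From constraints 4 and 11: x3 ≤ x6 and x6 ≤ 3, so x3 ≤ 3. But 3 < 5, so no value of x3 works.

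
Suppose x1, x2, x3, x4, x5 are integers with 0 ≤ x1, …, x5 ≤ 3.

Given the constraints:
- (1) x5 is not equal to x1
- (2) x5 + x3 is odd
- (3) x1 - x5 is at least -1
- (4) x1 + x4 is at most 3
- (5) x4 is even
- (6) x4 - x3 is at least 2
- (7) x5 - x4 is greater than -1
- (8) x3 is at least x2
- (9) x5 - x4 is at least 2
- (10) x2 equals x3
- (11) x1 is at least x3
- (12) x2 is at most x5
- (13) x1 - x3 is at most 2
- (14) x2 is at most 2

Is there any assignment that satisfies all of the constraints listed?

Constraints 3, 6, 9, and 13 give x1 − x5 ≥ -1, x5 − x4 ≥ 2, x4 − x3 ≥ 2, x3 − x1 ≥ -2.
Adding all 4 inequalities: the left sides telescope to 0, and the right sides sum to (-1) + 2 + 2 + (-2) = 1. So 0 ≥ 1, which is false.

Unsatisfiable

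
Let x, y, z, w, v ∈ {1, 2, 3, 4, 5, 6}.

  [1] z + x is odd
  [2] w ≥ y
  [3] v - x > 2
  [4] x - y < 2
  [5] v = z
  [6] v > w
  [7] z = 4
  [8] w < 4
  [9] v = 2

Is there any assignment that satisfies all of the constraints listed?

Constraint 9 fixes v = 2 and constraint 7 fixes z = 4, but constraint 5 requires v = z. Since 2 ≠ 4, contradiction.

Unsatisfiable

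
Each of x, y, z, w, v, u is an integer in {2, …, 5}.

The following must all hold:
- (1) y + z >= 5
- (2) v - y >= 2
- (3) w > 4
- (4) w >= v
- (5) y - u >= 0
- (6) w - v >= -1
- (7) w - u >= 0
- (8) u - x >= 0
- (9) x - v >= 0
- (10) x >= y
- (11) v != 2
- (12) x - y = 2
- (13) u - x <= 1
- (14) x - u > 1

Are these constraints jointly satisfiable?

Constraints 2, 5, 8, and 9 give v − y ≥ 2, y − u ≥ 0, u − x ≥ 0, x − v ≥ 0.
Adding all 4 inequalities: the left sides telescope to 0, and the right sides sum to 2 + 0 + 0 + 0 = 2. So 0 ≥ 2, which is false.

Unsatisfiable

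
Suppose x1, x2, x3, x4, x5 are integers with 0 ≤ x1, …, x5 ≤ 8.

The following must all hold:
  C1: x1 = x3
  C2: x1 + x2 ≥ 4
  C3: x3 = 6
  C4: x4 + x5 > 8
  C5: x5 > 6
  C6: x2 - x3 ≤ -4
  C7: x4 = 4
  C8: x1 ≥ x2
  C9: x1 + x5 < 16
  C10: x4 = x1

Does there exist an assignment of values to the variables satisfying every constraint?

Unsatisfiable

Constraint 7 fixes x4 = 4 and constraint 3 fixes x3 = 6. Constraints 1 and 10 give x4 = x1 = x3, so x4 = x3. But 4 ≠ 6 — contradiction.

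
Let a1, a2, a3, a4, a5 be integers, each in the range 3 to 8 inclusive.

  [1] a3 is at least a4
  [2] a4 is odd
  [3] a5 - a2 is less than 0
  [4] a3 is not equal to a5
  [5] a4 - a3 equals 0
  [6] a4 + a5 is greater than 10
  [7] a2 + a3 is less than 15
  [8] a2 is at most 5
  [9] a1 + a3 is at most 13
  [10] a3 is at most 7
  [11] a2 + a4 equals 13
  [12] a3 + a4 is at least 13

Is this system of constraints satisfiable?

Unsatisfiable

From constraint 8: a2 ≤ 5. From constraints 1 and 10: a4 ≤ a3 ≤ 7. Hence a2 + a4 ≤ 12. But constraint 11 requires a2 + a4 = 13, and 13 > 12. Contradiction.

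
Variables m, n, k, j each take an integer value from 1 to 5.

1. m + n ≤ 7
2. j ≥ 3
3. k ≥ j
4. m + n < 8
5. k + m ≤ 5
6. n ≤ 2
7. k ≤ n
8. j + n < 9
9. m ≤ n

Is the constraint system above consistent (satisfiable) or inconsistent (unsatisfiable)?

Unsatisfiable

From constraints 2 and 3: k ≥ j and j ≥ 3, so k ≥ 3. From constraints 6 and 7: k ≤ n and n ≤ 2, so k ≤ 2. But 2 < 3, so no value of k works.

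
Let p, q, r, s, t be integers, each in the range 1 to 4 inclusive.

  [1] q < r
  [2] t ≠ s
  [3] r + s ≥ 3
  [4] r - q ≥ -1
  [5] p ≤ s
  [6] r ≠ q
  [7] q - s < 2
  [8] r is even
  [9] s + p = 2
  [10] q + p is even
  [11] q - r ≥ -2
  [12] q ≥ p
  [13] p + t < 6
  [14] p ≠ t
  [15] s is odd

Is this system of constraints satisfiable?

Try p = 1, q = 1, r = 2, s = 1, t = 4.
Check constraint 3: r + s = 3; constraint 4: r - q = 1. The remaining constraints are straightforward to verify.

Satisfiable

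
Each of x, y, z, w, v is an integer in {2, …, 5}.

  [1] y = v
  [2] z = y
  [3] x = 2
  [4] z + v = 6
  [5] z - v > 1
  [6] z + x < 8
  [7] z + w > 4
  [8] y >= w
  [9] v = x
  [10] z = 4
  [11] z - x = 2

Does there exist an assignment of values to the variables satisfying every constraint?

Unsatisfiable

Constraint 10 fixes z = 4 and constraint 3 fixes x = 2. Constraints 1, 2, and 9 give z = y = v = x, so z = x. But 4 ≠ 2 — contradiction.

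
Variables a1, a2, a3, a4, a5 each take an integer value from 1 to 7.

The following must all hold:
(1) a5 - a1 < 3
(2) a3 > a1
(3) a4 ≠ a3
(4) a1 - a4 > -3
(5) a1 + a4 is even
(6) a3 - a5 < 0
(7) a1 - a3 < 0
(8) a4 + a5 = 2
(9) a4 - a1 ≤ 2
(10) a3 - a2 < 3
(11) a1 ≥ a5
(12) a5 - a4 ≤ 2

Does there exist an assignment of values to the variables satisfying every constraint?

Constraints 2, 6, and 11 give a1 < a3, a3 < a5, a5 ≤ a1. Chaining: a1 < a3 < a5 ≤ a1, which forces a1 < a1 — impossible.

Unsatisfiable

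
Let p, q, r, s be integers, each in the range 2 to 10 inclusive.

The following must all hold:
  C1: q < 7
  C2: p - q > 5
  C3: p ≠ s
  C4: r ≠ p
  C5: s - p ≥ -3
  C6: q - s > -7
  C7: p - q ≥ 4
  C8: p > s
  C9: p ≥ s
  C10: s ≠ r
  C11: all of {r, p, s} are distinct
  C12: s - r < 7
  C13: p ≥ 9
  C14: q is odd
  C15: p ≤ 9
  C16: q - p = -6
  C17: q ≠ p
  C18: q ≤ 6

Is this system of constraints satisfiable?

Try p = 9, q = 3, r = 2, s = 7.
Check constraint 2: p - q = 6; constraint 5: s - p = -2; constraint 6: q - s = -4. The remaining constraints are straightforward to verify.

Satisfiable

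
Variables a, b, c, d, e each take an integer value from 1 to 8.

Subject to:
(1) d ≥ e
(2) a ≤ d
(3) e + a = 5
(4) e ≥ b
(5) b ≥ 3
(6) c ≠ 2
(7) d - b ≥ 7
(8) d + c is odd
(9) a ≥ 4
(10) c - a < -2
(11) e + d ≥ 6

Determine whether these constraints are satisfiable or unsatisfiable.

From constraints 4 and 5: e ≥ b ≥ 3. From constraint 9: a ≥ 4. Hence e + a ≥ 7. But constraint 3 requires e + a = 5, and 5 < 7. Contradiction.

Unsatisfiable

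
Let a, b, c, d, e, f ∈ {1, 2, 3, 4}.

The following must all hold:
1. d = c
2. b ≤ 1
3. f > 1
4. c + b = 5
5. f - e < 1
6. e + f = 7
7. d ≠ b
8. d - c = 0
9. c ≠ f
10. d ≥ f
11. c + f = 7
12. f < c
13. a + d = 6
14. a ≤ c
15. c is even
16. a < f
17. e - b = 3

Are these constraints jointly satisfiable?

Satisfiable

Setting (a, b, c, d, e, f) = (2, 1, 4, 4, 4, 3) satisfies everything: constraint 4: c + b = 5; constraint 5: f - e = -1; constraint 6: e + f = 7, and the others follow.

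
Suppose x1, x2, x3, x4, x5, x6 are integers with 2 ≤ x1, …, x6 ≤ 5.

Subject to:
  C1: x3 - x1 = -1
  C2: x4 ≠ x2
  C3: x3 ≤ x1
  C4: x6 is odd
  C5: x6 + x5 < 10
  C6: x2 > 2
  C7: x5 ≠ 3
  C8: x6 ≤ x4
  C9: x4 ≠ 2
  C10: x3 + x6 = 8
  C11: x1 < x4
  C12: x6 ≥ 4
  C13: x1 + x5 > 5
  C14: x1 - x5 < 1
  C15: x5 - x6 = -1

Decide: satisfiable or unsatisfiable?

Satisfiable

Try x1 = 4, x2 = 3, x3 = 3, x4 = 5, x5 = 4, x6 = 5.
Check constraint 1: x3 - x1 = -1; constraint 5: x6 + x5 = 9; constraint 10: x3 + x6 = 8. The remaining constraints are straightforward to verify.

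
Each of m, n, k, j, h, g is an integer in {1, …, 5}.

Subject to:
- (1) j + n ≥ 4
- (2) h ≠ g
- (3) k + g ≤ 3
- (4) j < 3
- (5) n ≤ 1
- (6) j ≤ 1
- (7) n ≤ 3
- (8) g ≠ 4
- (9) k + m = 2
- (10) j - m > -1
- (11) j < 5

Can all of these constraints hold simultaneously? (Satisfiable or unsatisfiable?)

Unsatisfiable

From constraint 6: j ≤ 1. From constraint 5: n ≤ 1. Hence j + n ≤ 2. But constraint 1 requires j + n ≥ 4, and 4 > 2. Contradiction.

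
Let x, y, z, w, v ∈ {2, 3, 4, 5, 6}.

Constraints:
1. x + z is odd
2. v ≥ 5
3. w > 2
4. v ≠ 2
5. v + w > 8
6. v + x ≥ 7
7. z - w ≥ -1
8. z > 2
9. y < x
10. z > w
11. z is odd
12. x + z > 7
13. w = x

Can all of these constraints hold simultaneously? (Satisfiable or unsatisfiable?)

One satisfying assignment is x = 4, y = 3, z = 5, w = 4, v = 6.
For the less obvious constraints — constraint 5: v + w = 10; constraint 6: v + x = 10 — and the others hold by inspection.

Satisfiable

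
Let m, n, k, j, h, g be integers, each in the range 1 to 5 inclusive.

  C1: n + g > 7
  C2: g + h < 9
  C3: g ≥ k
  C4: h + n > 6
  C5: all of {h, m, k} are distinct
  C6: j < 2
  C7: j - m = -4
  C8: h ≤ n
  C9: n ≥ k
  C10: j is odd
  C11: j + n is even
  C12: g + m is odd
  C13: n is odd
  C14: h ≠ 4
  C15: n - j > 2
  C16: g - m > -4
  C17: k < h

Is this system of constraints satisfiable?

Try m = 5, n = 5, k = 1, j = 1, h = 2, g = 4.
Check constraint 1: n + g = 9; constraint 2: g + h = 6; constraint 4: h + n = 7. The remaining constraints are straightforward to verify.

Satisfiable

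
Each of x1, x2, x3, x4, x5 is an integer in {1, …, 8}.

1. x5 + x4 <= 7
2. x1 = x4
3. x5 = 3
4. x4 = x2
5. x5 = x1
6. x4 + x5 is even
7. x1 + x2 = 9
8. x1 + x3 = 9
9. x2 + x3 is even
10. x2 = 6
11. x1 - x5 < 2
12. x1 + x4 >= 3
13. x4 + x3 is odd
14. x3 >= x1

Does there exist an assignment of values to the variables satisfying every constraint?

Unsatisfiable

Constraint 3 fixes x5 = 3 and constraint 10 fixes x2 = 6. Constraints 2, 4, and 5 give x5 = x1 = x4 = x2, so x5 = x2. But 3 ≠ 6 — contradiction.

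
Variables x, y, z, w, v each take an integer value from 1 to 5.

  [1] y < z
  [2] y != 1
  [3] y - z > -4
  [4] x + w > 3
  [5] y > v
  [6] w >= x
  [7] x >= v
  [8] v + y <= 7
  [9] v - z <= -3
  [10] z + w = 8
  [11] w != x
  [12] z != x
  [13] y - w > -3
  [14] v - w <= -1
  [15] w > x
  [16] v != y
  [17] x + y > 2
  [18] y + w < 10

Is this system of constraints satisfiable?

Satisfiable

Setting (x, y, z, w, v) = (1, 3, 4, 4, 1) satisfies everything: constraint 3: y - z = -1; constraint 4: x + w = 5; constraint 8: v + y = 4, and the others follow.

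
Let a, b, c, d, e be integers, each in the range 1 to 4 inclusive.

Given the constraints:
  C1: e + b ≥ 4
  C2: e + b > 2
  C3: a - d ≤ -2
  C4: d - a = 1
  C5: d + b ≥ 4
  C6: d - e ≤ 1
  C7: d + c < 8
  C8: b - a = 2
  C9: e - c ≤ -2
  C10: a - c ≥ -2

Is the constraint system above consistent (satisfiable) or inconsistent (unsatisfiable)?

Unsatisfiable

Constraints 3, 6, 9, and 10 give c − e ≥ 2, e − d ≥ -1, d − a ≥ 2, a − c ≥ -2.
Adding all 4 inequalities: the left sides telescope to 0, and the right sides sum to 2 + (-1) + 2 + (-2) = 1. So 0 ≥ 1, which is false.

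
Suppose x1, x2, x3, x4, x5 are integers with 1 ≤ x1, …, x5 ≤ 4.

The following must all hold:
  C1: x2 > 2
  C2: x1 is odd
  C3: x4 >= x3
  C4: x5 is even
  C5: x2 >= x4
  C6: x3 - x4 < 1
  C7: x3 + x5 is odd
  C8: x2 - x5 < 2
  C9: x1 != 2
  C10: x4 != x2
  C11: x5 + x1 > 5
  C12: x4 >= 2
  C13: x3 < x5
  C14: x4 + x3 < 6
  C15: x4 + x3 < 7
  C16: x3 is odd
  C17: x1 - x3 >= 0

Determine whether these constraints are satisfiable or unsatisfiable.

Satisfiable

Setting (x1, x2, x3, x4, x5) = (3, 4, 1, 3, 4) satisfies everything: constraint 6: x3 - x4 = -2; constraint 8: x2 - x5 = 0, and the others follow.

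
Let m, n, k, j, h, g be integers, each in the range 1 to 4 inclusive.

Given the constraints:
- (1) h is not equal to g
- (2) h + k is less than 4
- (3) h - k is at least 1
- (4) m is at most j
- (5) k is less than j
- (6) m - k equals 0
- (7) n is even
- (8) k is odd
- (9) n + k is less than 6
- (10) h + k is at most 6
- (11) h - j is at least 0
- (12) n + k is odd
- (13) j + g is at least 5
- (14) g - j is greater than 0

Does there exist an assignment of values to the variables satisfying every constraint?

Satisfiable

The assignment m = 1, n = 2, k = 1, j = 2, h = 2, g = 4 works:
  constraint 2 holds since h + k = 3.
  constraint 3 holds since h - k = 1.
  constraint 6 holds since m - k = 0.
The rest check out directly.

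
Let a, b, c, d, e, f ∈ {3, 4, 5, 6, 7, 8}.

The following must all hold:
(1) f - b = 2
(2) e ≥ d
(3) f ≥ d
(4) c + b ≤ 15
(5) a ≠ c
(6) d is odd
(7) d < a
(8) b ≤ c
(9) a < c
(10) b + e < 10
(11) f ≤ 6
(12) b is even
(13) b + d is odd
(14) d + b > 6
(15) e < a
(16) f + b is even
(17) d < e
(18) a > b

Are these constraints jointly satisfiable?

Try a = 6, b = 4, c = 8, d = 3, e = 4, f = 6.
Check constraint 1: f - b = 2; constraint 4: c + b = 12. The remaining constraints are straightforward to verify.

Satisfiable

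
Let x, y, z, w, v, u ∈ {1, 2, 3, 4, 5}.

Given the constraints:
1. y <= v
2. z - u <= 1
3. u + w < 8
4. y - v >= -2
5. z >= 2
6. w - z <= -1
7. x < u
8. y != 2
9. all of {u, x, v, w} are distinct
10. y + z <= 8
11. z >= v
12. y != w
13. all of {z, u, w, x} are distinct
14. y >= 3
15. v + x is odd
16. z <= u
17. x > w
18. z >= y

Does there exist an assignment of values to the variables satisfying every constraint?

One satisfying assignment is x = 2, y = 3, z = 3, w = 1, v = 3, u = 5.
For the less obvious constraints — constraint 2: z - u = -2; constraint 3: u + w = 6; constraint 4: y - v = 0 — and the others hold by inspection.

Satisfiable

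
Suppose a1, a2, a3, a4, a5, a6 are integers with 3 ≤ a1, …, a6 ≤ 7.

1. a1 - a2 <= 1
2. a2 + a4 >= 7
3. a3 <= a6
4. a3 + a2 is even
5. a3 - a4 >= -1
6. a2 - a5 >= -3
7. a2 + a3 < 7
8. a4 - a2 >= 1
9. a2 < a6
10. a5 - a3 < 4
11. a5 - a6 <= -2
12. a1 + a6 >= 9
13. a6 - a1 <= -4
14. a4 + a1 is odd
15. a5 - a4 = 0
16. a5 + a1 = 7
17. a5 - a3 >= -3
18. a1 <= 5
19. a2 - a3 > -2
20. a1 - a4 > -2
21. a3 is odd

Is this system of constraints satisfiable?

Constraints 1, 5, 8, 11, 13, and 17 give a6 − a5 ≥ 2, a5 − a3 ≥ -3, a3 − a4 ≥ -1, a4 − a2 ≥ 1, a2 − a1 ≥ -1, a1 − a6 ≥ 4.
Adding all 6 inequalities: the left sides telescope to 0, and the right sides sum to 2 + (-3) + (-1) + 1 + (-1) + 4 = 2. So 0 ≥ 2, which is false.

Unsatisfiable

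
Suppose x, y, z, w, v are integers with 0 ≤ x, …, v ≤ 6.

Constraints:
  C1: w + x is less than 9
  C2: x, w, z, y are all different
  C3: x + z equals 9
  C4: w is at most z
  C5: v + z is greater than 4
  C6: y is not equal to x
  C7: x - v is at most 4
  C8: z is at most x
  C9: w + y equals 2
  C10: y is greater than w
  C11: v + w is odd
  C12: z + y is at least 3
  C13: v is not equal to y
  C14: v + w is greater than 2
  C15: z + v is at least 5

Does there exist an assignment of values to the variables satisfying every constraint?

The assignment x = 6, y = 2, z = 3, w = 0, v = 3 works:
  constraint 1 holds since w + x = 6.
  constraint 3 holds since x + z = 9.
  constraint 5 holds since v + z = 6.
The rest check out directly.

Satisfiable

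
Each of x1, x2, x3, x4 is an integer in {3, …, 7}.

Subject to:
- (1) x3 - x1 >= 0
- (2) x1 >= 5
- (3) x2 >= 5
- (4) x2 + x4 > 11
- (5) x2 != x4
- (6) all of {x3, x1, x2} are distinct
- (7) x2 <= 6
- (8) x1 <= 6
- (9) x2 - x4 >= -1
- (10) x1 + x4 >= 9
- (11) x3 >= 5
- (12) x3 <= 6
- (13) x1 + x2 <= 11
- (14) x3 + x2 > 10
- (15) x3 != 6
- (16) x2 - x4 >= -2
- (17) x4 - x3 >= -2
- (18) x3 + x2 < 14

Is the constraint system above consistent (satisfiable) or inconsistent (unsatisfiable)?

Constraints 2, 3, 7, 8, 11, and 12 confine each of x3, x1, x2 to the 2 values {5, 6}.
Constraint 6 requires all 3 of them to be distinct, but only 2 values are available — impossible by the pigeonhole principle.

Unsatisfiable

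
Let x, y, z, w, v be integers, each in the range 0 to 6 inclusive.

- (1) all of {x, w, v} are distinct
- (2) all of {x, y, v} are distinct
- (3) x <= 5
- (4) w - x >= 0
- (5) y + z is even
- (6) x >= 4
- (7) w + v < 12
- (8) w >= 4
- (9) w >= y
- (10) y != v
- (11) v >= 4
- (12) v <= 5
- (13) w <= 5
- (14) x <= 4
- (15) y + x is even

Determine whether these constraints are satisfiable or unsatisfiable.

Unsatisfiable

Constraints 3, 6, 8, 11, 12, and 13 confine each of x, w, v to the 2 values {4, 5}.
Constraint 1 requires all 3 of them to be distinct, but only 2 values are available — impossible by the pigeonhole principle.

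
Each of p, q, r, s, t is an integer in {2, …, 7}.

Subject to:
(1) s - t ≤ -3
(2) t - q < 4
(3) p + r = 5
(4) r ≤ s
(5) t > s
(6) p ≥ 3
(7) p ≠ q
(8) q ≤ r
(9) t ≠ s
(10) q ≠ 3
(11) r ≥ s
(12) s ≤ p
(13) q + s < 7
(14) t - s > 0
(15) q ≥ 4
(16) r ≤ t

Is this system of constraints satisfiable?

Unsatisfiable

From constraint 6: p ≥ 3. From constraints 8 and 15: r ≥ q ≥ 4. Hence p + r ≥ 7. But constraint 3 requires p + r = 5, and 5 < 7. Contradiction.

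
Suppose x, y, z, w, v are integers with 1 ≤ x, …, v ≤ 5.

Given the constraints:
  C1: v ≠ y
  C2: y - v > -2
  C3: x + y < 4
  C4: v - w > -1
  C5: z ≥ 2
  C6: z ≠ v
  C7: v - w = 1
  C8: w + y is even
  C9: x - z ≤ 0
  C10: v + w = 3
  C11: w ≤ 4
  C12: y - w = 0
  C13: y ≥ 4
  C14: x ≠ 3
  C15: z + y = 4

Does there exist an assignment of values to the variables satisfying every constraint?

From constraint 5: z ≥ 2. From constraint 13: y ≥ 4. Hence z + y ≥ 6. But constraint 15 requires z + y = 4, and 4 < 6. Contradiction.

Unsatisfiable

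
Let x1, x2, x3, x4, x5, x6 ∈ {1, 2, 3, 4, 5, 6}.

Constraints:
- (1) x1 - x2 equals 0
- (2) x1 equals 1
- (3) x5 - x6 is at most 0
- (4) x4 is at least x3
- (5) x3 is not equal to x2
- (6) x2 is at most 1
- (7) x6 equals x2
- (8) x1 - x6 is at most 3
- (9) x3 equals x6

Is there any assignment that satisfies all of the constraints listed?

Unsatisfiable

From constraints 7 and 9, x3 = x6 = x2, so x3 = x2. But constraint 5 says x3 ≠ x2. Contradiction.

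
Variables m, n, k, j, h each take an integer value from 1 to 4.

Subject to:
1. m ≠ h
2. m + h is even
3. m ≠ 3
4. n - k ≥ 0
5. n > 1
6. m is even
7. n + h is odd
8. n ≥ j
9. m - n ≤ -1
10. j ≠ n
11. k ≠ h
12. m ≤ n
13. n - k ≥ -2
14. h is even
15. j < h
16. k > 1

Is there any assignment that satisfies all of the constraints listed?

The assignment m = 2, n = 3, k = 3, j = 1, h = 4 works:
  constraint 4 holds since n - k = 0.
  constraint 9 holds since m - n = -1.
The rest check out directly.

Satisfiable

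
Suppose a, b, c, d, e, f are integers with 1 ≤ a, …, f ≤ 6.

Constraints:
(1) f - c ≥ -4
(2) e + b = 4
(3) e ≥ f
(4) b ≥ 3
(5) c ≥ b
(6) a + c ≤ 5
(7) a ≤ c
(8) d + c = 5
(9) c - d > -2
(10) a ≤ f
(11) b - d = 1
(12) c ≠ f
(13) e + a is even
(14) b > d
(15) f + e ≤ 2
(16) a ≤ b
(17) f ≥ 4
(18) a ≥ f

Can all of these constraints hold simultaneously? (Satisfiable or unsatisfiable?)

Unsatisfiable

From constraints 17 and 18: a ≥ f ≥ 4. From constraints 4 and 5: c ≥ b ≥ 3. Hence a + c ≥ 7. But constraint 6 requires a + c ≤ 5, and 5 < 7. Contradiction.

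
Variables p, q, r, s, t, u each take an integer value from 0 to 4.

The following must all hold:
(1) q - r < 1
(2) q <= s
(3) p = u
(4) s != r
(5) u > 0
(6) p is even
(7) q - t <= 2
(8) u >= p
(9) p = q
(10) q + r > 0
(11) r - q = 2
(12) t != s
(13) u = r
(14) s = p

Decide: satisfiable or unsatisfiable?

Unsatisfiable

From constraints 3, 13, and 14, s = p = u = r, so s = r. But constraint 4 says s ≠ r. Contradiction.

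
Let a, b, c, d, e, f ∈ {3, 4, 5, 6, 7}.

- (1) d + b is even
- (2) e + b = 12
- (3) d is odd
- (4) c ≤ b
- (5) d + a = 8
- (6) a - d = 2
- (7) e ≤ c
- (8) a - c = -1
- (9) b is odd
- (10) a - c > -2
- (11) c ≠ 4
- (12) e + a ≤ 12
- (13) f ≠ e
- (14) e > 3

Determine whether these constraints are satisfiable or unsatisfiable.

The assignment a = 5, b = 7, c = 6, d = 3, e = 5, f = 4 works:
  constraint 2 holds since e + b = 12.
  constraint 5 holds since d + a = 8.
The rest check out directly.

Satisfiable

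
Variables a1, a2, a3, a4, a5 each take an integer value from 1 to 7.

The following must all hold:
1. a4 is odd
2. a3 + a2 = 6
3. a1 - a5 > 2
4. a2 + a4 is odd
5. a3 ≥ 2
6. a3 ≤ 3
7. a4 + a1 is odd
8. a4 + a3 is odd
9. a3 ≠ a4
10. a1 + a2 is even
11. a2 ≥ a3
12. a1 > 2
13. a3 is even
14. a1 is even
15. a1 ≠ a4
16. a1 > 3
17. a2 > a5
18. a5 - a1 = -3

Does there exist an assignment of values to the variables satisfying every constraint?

Take a1 = 4, a2 = 4, a3 = 2, a4 = 1, a5 = 1. Then constraint 2: a3 + a2 = 6; constraint 3: a1 - a5 = 3; constraint 18: a5 - a1 = -3, and every other listed constraint is also met.

Satisfiable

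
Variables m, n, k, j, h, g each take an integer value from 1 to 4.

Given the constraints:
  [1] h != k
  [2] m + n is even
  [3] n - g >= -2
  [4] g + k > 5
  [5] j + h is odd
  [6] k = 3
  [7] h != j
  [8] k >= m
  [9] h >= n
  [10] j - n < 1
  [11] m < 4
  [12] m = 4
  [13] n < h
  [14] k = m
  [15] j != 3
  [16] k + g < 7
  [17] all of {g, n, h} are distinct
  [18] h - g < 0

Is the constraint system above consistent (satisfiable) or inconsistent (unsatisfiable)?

Unsatisfiable

Constraint 6 fixes k = 3 and constraint 12 fixes m = 4, but constraint 14 requires k = m. Since 3 ≠ 4, contradiction.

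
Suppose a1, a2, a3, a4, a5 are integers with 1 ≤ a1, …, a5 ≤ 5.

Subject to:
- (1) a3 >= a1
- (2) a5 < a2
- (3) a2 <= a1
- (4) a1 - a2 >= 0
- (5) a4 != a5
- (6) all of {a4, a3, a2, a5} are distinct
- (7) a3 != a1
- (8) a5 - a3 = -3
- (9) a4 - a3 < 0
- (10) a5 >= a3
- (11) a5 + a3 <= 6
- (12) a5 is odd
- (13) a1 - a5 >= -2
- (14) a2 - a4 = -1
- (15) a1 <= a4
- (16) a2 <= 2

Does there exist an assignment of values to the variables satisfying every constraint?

Unsatisfiable

Constraints 2, 4, 9, 10, and 15 give a2 ≤ a1, a1 ≤ a4, a4 < a3, a3 ≤ a5, a5 < a2. Chaining: a2 ≤ a1 ≤ a4 < a3 ≤ a5 < a2, which forces a2 < a2 — impossible.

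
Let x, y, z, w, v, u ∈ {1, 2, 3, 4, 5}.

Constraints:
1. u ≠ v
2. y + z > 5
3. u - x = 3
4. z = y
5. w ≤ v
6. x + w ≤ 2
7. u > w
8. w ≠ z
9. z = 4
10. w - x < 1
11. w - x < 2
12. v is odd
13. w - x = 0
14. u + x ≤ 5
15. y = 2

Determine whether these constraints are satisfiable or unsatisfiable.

Constraint 9 fixes z = 4 and constraint 15 fixes y = 2, but constraint 4 requires z = y. Since 4 ≠ 2, contradiction.

Unsatisfiable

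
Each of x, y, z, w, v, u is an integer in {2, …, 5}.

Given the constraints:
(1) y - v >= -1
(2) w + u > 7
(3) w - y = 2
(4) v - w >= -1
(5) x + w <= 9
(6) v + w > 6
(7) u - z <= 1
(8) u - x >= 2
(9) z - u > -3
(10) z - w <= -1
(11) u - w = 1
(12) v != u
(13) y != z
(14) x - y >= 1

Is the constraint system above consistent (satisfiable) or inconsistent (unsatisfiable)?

Constraints 1, 4, 7, 8, 10, and 14 give y − v ≥ -1, v − w ≥ -1, w − z ≥ 1, z − u ≥ -1, u − x ≥ 2, x − y ≥ 1.
Adding all 6 inequalities: the left sides telescope to 0, and the right sides sum to (-1) + (-1) + 1 + (-1) + 2 + 1 = 1. So 0 ≥ 1, which is false.

Unsatisfiable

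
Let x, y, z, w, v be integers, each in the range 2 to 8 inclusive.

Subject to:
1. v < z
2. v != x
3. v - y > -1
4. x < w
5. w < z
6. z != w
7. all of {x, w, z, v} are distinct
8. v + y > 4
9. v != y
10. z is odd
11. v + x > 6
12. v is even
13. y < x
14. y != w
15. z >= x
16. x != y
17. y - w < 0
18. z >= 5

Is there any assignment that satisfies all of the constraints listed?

Satisfiable

One satisfying assignment is x = 3, y = 2, z = 7, w = 5, v = 4.
For the less obvious constraints — constraint 3: v - y = 2; constraint 8: v + y = 6; constraint 11: v + x = 7 — and the others hold by inspection.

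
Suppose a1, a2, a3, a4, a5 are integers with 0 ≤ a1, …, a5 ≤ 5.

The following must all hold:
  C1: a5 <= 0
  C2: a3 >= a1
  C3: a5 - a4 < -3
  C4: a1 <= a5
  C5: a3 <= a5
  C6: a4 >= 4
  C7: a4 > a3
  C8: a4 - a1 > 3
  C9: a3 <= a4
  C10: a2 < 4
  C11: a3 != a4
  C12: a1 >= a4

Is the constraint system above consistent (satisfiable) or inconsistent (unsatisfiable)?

Unsatisfiable

From constraints 6 and 12: a1 ≥ a4 and a4 ≥ 4, so a1 ≥ 4. From constraints 1 and 4: a1 ≤ a5 and a5 ≤ 0, so a1 ≤ 0. But 0 < 4, so no value of a1 works.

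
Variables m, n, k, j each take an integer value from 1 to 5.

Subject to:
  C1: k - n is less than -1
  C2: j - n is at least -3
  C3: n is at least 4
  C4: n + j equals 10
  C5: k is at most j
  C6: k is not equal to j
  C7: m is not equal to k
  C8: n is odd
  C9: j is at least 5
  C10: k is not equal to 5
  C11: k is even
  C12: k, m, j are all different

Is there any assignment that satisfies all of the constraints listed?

Satisfiable

Try m = 4, n = 5, k = 2, j = 5.
Check constraint 1: k - n = -3; constraint 2: j - n = 0; constraint 4: n + j = 10. The remaining constraints are straightforward to verify.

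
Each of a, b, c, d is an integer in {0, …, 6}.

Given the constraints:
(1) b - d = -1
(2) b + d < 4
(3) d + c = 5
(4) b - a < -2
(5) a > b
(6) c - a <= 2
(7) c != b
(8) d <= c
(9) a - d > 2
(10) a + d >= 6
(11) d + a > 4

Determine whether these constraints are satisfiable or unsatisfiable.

Satisfiable

Try a = 5, b = 0, c = 4, d = 1.
Check constraint 1: b - d = -1; constraint 2: b + d = 1; constraint 3: d + c = 5. The remaining constraints are straightforward to verify.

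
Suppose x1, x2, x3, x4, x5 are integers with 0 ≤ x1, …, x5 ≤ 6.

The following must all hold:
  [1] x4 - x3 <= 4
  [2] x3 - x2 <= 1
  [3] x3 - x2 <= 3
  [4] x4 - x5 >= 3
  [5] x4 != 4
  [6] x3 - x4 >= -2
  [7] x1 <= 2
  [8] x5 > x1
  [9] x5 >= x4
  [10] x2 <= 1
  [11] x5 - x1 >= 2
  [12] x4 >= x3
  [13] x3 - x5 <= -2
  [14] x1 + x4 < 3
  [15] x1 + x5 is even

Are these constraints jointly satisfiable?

Constraints 1, 4, and 13 give x3 − x4 ≥ -4, x4 − x5 ≥ 3, x5 − x3 ≥ 2.
Adding all 3 inequalities: the left sides telescope to 0, and the right sides sum to (-4) + 3 + 2 = 1. So 0 ≥ 1, which is false.

Unsatisfiable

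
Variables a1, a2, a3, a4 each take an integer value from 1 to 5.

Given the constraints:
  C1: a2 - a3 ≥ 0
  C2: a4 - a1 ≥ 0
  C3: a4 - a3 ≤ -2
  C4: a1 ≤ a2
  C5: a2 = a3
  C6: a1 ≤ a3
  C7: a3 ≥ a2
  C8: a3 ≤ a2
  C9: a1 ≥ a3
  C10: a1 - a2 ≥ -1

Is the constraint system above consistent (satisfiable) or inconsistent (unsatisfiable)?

Constraints 1, 2, 3, and 10 give a2 − a3 ≥ 0, a3 − a4 ≥ 2, a4 − a1 ≥ 0, a1 − a2 ≥ -1.
Adding all 4 inequalities: the left sides telescope to 0, and the right sides sum to 0 + 2 + 0 + (-1) = 1. So 0 ≥ 1, which is false.

Unsatisfiable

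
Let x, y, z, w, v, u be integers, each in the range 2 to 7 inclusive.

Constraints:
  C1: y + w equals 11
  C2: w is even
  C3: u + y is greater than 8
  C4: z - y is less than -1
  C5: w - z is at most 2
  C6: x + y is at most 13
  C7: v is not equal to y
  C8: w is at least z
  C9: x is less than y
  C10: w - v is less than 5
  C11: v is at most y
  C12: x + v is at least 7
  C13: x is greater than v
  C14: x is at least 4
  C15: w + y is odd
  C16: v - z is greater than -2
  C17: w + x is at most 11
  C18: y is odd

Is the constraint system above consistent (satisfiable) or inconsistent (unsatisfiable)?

Satisfiable

One satisfying assignment is x = 6, y = 7, z = 3, w = 4, v = 2, u = 4.
For the less obvious constraints — constraint 1: y + w = 11; constraint 3: u + y = 11; constraint 4: z - y = -4 — and the others hold by inspection.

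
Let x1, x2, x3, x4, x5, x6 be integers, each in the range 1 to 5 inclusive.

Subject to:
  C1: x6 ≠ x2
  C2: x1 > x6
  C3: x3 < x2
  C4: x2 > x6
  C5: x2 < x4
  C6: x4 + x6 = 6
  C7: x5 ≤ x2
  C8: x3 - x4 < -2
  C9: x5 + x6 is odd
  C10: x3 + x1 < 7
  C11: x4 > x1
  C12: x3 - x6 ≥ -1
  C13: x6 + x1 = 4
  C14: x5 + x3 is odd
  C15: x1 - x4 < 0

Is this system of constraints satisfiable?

Satisfiable

Setting (x1, x2, x3, x4, x5, x6) = (3, 4, 1, 5, 4, 1) satisfies everything: constraint 6: x4 + x6 = 6; constraint 8: x3 - x4 = -4; constraint 10: x3 + x1 = 4, and the others follow.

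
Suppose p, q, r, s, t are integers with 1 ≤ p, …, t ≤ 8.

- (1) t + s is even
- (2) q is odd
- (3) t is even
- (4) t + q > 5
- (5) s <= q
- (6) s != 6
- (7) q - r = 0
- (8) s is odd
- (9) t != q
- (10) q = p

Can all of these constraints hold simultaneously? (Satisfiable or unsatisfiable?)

Unsatisfiable

Constraint 3 makes t even and constraint 8 makes s odd, so t + s must be odd. Constraint 1 says t + s is even — contradiction.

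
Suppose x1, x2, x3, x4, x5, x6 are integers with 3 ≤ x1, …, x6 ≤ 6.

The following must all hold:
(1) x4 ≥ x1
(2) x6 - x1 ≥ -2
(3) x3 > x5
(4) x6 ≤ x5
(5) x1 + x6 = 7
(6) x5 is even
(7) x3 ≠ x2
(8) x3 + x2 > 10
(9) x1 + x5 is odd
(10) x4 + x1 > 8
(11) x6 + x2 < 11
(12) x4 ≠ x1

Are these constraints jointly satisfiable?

Setting (x1, x2, x3, x4, x5, x6) = (3, 5, 6, 6, 4, 4) satisfies everything: constraint 2: x6 - x1 = 1; constraint 5: x1 + x6 = 7; constraint 8: x3 + x2 = 11, and the others follow.

Satisfiable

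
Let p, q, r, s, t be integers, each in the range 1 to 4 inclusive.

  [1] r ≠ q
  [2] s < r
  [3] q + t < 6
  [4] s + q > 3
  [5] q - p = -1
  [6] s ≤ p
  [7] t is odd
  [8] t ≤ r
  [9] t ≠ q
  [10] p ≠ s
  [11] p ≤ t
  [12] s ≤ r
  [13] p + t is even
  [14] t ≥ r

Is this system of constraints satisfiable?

One satisfying assignment is p = 3, q = 2, r = 3, s = 2, t = 3.
For the less obvious constraints — constraint 3: q + t = 5; constraint 4: s + q = 4; constraint 5: q - p = -1 — and the others hold by inspection.

Satisfiable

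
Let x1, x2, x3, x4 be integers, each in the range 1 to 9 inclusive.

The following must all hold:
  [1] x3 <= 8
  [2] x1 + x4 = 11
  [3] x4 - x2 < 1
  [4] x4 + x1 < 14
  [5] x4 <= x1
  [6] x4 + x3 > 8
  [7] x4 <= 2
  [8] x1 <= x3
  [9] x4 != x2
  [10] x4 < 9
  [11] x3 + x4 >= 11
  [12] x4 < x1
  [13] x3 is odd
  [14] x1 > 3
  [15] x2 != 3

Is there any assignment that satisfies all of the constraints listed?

From constraints 1 and 8: x1 ≤ x3 ≤ 8. From constraint 7: x4 ≤ 2. Hence x1 + x4 ≤ 10. But constraint 2 requires x1 + x4 = 11, and 11 > 10. Contradiction.

Unsatisfiable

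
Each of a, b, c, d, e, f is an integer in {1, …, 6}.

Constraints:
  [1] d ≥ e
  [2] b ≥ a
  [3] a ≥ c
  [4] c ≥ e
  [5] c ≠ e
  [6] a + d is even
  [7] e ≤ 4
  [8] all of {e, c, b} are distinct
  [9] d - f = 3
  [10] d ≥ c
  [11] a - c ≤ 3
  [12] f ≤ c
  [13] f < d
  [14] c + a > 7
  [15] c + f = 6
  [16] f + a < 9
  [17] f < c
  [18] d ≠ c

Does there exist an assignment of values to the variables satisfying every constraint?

Satisfiable

One satisfying assignment is a = 5, b = 6, c = 4, d = 5, e = 2, f = 2.
For the less obvious constraints — constraint 9: d - f = 3; constraint 11: a - c = 1 — and the others hold by inspection.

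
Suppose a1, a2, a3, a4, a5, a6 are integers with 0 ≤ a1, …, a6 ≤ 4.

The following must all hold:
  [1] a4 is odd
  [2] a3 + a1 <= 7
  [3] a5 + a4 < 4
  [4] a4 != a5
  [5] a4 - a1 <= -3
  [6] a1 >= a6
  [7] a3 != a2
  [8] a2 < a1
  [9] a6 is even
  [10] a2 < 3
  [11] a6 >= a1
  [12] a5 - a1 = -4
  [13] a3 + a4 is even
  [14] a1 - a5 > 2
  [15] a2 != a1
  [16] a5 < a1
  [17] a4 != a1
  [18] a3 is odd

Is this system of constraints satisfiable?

Take a1 = 4, a2 = 0, a3 = 3, a4 = 1, a5 = 0, a6 = 4. Then constraint 2: a3 + a1 = 7; constraint 3: a5 + a4 = 1, and every other listed constraint is also met.

Satisfiable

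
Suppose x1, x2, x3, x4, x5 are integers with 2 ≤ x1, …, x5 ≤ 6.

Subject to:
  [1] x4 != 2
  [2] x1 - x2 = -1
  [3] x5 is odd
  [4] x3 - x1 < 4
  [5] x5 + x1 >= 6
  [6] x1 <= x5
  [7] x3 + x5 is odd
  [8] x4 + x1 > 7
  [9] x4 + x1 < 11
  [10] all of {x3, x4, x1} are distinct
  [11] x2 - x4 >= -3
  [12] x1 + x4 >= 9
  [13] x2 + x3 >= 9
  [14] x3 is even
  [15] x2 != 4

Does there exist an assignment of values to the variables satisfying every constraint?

Satisfiable

Setting (x1, x2, x3, x4, x5) = (4, 5, 6, 5, 5) satisfies everything: constraint 2: x1 - x2 = -1; constraint 4: x3 - x1 = 2; constraint 5: x5 + x1 = 9, and the others follow.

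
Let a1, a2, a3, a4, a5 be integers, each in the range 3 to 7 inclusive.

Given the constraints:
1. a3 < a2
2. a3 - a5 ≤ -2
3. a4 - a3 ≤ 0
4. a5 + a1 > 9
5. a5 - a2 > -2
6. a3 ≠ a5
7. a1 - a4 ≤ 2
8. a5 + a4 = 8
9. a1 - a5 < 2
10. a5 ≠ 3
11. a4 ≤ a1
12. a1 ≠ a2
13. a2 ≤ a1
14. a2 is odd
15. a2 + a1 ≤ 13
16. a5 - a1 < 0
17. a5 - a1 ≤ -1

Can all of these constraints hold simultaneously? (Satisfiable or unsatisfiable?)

Unsatisfiable

Constraints 2, 3, 7, and 17 give a4 − a1 ≥ -2, a1 − a5 ≥ 1, a5 − a3 ≥ 2, a3 − a4 ≥ 0.
Adding all 4 inequalities: the left sides telescope to 0, and the right sides sum to (-2) + 1 + 2 + 0 = 1. So 0 ≥ 1, which is false.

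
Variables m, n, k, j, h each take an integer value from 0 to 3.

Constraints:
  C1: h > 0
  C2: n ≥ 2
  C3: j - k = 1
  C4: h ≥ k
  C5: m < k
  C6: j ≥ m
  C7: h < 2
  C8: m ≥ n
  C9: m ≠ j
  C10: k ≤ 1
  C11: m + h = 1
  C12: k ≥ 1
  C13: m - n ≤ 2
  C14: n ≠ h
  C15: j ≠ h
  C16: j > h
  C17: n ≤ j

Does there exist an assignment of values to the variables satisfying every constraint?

From constraints 2 and 8: m ≥ n ≥ 2. From constraints 4 and 12: h ≥ k ≥ 1. Hence m + h ≥ 3. But constraint 11 requires m + h = 1, and 1 < 3. Contradiction.

Unsatisfiable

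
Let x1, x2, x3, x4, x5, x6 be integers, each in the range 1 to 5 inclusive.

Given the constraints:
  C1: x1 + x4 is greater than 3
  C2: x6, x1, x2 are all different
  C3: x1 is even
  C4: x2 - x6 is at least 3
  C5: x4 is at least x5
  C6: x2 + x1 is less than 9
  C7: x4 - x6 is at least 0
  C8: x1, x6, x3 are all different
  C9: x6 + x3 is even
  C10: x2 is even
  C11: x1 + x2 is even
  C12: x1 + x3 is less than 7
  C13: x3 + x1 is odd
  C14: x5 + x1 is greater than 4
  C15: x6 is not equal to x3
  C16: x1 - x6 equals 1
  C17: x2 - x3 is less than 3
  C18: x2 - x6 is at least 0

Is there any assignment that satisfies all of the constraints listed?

Satisfiable

Take x1 = 2, x2 = 4, x3 = 3, x4 = 4, x5 = 3, x6 = 1. Then constraint 1: x1 + x4 = 6; constraint 4: x2 - x6 = 3, and every other listed constraint is also met.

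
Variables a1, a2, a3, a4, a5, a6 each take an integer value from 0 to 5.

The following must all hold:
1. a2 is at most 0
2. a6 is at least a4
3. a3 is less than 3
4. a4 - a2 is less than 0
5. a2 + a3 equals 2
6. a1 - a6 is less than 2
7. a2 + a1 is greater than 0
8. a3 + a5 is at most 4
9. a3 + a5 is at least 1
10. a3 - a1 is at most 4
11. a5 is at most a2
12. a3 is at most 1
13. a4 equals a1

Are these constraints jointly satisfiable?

From constraint 1: a2 ≤ 0. From constraint 12: a3 ≤ 1. Hence a2 + a3 ≤ 1. But constraint 5 requires a2 + a3 = 2, and 2 > 1. Contradiction.

Unsatisfiable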